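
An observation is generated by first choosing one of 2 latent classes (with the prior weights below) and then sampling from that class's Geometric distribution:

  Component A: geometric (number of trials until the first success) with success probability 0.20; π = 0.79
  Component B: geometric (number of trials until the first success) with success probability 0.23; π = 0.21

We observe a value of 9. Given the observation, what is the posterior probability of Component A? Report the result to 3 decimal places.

Posterior ∝ prior × likelihood, so P(k | x) ∝ π_k f_k(x); normalise over all components.
Evaluate each component's likelihood at the observed value:
  p_A = 0.0335544
  p_B = 0.0284219
Prior × likelihood for each component:
  π_A·p_A = 0.79 × 0.0335544 = 0.026508
  π_B·p_B = 0.21 × 0.0284219 = 0.00596861
Denominator: 0.026508 + 0.00596861 = 0.0324766
Responsibility of Component A: 0.026508 / 0.0324766 ≈ 0.816

0.816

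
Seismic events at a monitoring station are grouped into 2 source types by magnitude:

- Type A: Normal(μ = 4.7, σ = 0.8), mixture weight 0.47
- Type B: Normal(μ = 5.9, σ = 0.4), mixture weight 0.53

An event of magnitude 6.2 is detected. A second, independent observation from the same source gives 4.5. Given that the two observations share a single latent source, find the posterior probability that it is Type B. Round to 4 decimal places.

P(component k | x) = w_k·f_k(x) / marginal(x), where marginal(x) = Σ_j w_j·f_j(x).
Since both observations come from the same component, the likelihood for component k is f_k(x₁)·f_k(x₂).
  p_A = [0.0859828] × [0.483335] = 0.0415585
  p_B = [0.752844] × [0.00218171] = 0.00164248
Multiply by the mixture weights:
  w_A·p_A = 0.47 × 0.0415585 = 0.0195325
  w_B·p_B = 0.53 × 0.00164248 = 0.000870516
Marginal: 0.0195325 + 0.000870516 = 0.020403
P(Type B | x₁,x₂) = 0.000870516 / 0.020403 ≈ 0.0427

0.0427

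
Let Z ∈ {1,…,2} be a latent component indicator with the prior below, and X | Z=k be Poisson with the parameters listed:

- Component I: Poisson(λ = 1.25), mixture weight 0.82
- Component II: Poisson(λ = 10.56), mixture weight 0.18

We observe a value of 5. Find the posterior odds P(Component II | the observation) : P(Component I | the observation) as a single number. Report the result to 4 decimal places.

The posterior odds equal the prior odds times the likelihood ratio: (P(Z=i)/P(Z=j))·(f_i(x)/f_j(x)).
Poisson probabilities:
  f_I = 0.00728619
  f_II = 0.0283784
Posterior odds = (P(Z=II)·f_II) / (P(Z=I)·f_I) = (0.18·0.0283784) / (0.82·0.00728619) = 0.00510812 / 0.00597468 ≈ 0.8550

0.8550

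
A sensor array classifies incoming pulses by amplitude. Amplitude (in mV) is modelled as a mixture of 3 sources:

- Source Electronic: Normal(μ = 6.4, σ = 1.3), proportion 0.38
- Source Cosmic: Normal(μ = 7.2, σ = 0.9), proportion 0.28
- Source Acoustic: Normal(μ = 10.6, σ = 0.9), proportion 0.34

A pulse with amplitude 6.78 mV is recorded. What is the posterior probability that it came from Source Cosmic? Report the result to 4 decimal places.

0.4990

Apply Bayes' rule: the posterior for each component is proportional to its prior times its likelihood at x.
Component likelihoods at x = 6.78 mV:
  p_Electronic = (1/(1.3·√(2π)))·exp(−(6.78−6.4)²/(2·1.3²)) = 0.306879·exp(-0.04272) = 0.294044
  p_Cosmic = (1/(0.9·√(2π)))·exp(−(6.78−7.2)²/(2·0.9²)) = 0.443269·exp(-0.10889) = 0.397537
  p_Acoustic = (1/(0.9·√(2π)))·exp(−(6.78−10.6)²/(2·0.9²)) = 0.443269·exp(-9.00765) = 5.42866e-05
Weight by the priors:
  π_Electronic·p_Electronic = 0.38 × 0.294044 = 0.111737
  π_Cosmic·p_Cosmic = 0.28 × 0.397537 = 0.11131
  π_Acoustic·p_Acoustic = 0.34 × 5.42866e-05 = 1.84575e-05
Marginal: 0.111737 + 0.11131 + 1.84575e-05 = 0.223066
P(Source Cosmic | x) = 0.11131 / 0.223066 ≈ 0.4990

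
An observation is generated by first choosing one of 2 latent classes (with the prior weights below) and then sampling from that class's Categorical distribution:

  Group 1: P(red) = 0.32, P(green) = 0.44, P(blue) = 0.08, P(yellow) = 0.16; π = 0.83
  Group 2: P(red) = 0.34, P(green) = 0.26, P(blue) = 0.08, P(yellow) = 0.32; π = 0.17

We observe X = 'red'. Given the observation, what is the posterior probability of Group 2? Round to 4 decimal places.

The responsibility of component k is π_k f_k(x) divided by Σ_j π_j f_j(x).
Component likelihoods at x = 'red':
  p_1 = P(red | comp) = 0.32
  p_2 = P(red | comp) = 0.34
Prior × likelihood for each component:
  π_1·p_1 = 0.83 × 0.32 = 0.2656
  π_2·p_2 = 0.17 × 0.34 = 0.0578
Denominator: 0.2656 + 0.0578 = 0.3234
So the posterior for Group 2 is 0.0578 / 0.3234 ≈ 0.1787.

0.1787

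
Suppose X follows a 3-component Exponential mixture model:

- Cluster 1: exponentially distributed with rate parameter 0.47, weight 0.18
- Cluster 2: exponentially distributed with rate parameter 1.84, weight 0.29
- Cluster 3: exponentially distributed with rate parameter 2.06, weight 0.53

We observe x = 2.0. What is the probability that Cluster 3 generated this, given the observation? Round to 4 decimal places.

0.2761

Posterior ∝ prior × likelihood, so P(k | x) ∝ π_k f_k(x); normalise over all components.
Component likelihoods at x = 2.0:
  p_1 = 0.183595
  p_2 = 0.0464103
  p_3 = 0.0334637
Unnormalised posteriors:
  π_1·p_1 = 0.18 × 0.183595 = 0.0330471
  π_2·p_2 = 0.29 × 0.0464103 = 0.013459
  π_3·p_3 = 0.53 × 0.0334637 = 0.0177358
Normaliser: 0.0330471 + 0.013459 + 0.0177358 = 0.0642419
P(Cluster 3 | the observation) ≈ 0.2761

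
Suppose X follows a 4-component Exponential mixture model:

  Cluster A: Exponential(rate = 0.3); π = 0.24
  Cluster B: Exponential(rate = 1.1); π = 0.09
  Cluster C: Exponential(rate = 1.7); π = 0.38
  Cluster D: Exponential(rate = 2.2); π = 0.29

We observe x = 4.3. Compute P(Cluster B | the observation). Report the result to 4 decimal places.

0.0413

P(component k | x) = P(Z=k)·f_k(x) / marginal(x), where marginal(x) = Σ_j P(Z=j)·f_j(x).
Exponential densities:
  p_A = 0.3·e^(−0.3·4.3) = 0.3·e^(−1.2900) = 0.0825812
  p_B = 1.1·e^(−1.1·4.3) = 1.1·e^(−4.7300) = 0.00970912
  p_C = 1.7·e^(−1.7·4.3) = 1.7·e^(−7.3100) = 0.00113699
  p_D = 2.2·e^(−2.2·4.3) = 2.2·e^(−9.4600) = 0.000171395
Multiply by the mixture weights:
  P(Z=A)·p_A = 0.24 × 0.0825812 = 0.0198195
  P(Z=B)·p_B = 0.09 × 0.00970912 = 0.000873821
  P(Z=C)·p_C = 0.38 × 0.00113699 = 0.000432056
  P(Z=D)·p_D = 0.29 × 0.000171395 = 4.97044e-05
Marginal: 0.0198195 + 0.000873821 + 0.000432056 + 4.97044e-05 = 0.0211751
So the posterior for Cluster B is 0.000873821 / 0.0211751 ≈ 0.0413.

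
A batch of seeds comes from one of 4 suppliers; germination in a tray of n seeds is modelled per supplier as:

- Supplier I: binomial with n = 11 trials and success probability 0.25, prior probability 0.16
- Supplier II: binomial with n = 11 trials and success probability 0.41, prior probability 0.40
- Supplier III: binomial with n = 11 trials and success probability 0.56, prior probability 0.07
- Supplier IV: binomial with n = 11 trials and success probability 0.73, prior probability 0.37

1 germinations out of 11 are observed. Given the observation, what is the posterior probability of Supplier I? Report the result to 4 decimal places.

0.7262

Posterior ∝ prior × likelihood, so P(k | x) ∝ w_k f_k(x); normalise over all components.
Evaluate each component's likelihood at the observed value:
  f_I = 0.154862
  f_II = 0.0230514
  f_III = 0.00167536
  f_IV = 1.65331e-05
Multiply by the mixture weights:
  w_I·f_I = 0.16 × 0.154862 = 0.0247779
  w_II·f_II = 0.40 × 0.0230514 = 0.00922055
  w_III·f_III = 0.07 × 0.00167536 = 0.000117275
  w_IV·f_IV = 0.37 × 1.65331e-05 = 6.11723e-06
Sum: 0.0247779 + 0.00922055 + 0.000117275 + 6.11723e-06 = 0.0341219
P(Supplier I | data) = 0.0247779 / 0.0341219 ≈ 0.7262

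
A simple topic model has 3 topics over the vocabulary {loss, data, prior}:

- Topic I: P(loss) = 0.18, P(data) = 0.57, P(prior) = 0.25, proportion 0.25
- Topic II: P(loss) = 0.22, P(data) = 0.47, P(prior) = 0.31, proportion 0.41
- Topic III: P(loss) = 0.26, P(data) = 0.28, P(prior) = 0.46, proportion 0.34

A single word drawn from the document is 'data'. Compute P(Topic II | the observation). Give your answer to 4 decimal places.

0.4477

By Bayes' theorem, P(k | x) = π_k f_k(x) / Σ_j π_j f_j(x).
Categorical probabilities:
  p_I = 0.57
  p_II = 0.47
  p_III = 0.28
Prior × likelihood for each component:
  π_I·p_I = 0.25 × 0.57 = 0.1425
  π_II·p_II = 0.41 × 0.47 = 0.1927
  π_III·p_III = 0.34 × 0.28 = 0.0952
Normaliser: 0.1425 + 0.1927 + 0.0952 = 0.4304
Responsibility of Topic II: 0.1927 / 0.4304 ≈ 0.4477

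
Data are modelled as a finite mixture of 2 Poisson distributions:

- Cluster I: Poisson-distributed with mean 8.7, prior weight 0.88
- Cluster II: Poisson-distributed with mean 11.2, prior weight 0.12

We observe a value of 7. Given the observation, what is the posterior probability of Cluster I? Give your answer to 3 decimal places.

0.938

Apply Bayes' rule: the posterior for each component is proportional to its prior times its likelihood at x.
Evaluate each component's likelihood at the observed value:
  L_I = e^(−8.7)·8.7^7/7! = 0.124693
  L_II = e^(−11.2)·11.2^7/7! = 0.0599788
Unnormalised posteriors:
  P(Z=I)·L_I = 0.88 × 0.124693 = 0.10973
  P(Z=II)·L_II = 0.12 × 0.0599788 = 0.00719745
Denominator: 0.10973 + 0.00719745 = 0.116927
P(Cluster I | data) = 0.10973 / 0.116927 ≈ 0.938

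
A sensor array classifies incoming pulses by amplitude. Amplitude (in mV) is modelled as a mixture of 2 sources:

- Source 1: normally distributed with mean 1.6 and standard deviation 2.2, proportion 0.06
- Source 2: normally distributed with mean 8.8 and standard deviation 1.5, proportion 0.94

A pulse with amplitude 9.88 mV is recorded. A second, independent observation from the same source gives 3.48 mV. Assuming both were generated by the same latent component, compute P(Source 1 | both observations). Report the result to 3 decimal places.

The responsibility of component k is π_k f_k(x) divided by Σ_j π_j f_j(x).
Since both observations come from the same component, the likelihood for component k is f_k(x₁)·f_k(x₂).
  p_1 = [(1/(2.2·√(2π)))·exp(−(9.88−1.6)²/(2·2.2²)) = 0.181337·exp(-7.08248) = 0.000152267] × [0.125868] = 1.91656e-05
  p_2 = [(1/(1.5·√(2π)))·exp(−(9.88−8.8)²/(2·1.5²)) = 0.265962·exp(-0.25920) = 0.205234] × [0.00049358] = 0.000101299
Unnormalised posteriors:
  π_1·p_1 = 0.06 × 1.91656e-05 = 1.14993e-06
  π_2·p_2 = 0.94 × 0.000101299 = 9.52215e-05
Evidence: 1.14993e-06 + 9.52215e-05 = 9.63714e-05
P(Source 1 | data) = 1.14993e-06 / 9.63714e-05 ≈ 0.012

0.012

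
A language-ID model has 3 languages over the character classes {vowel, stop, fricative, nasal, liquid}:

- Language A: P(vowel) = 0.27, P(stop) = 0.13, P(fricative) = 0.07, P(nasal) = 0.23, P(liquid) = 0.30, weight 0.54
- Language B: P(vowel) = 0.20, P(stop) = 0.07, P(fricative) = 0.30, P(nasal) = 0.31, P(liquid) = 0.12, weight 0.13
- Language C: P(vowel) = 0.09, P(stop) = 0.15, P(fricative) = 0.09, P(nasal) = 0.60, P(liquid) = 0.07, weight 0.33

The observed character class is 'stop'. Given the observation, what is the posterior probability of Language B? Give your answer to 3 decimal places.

0.071

By Bayes' theorem, P(k | x) = π_k f_k(x) / Σ_j π_j f_j(x).
Categorical probabilities:
  L_A = P(stop | comp) = 0.13
  L_B = P(stop | comp) = 0.07
  L_C = P(stop | comp) = 0.15
Prior × likelihood for each component:
  π_A·L_A = 0.54 × 0.13 = 0.0702
  π_B·L_B = 0.13 × 0.07 = 0.0091
  π_C·L_C = 0.33 × 0.15 = 0.0495
Evidence: 0.0702 + 0.0091 + 0.0495 = 0.1288
So the posterior for Language B is 0.0091 / 0.1288 ≈ 0.071.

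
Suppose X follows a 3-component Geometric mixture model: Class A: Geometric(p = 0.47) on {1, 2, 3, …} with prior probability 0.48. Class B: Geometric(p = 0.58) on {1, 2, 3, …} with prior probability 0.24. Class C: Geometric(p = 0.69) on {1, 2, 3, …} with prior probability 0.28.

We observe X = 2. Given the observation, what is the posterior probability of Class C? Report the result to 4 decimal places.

0.2517

P(component k | x) = π_k·f_k(x) / marginal(x), where marginal(x) = Σ_j π_j·f_j(x).
Evaluate each component's likelihood at the observed value:
  f_A = 0.47·(1−0.47)^1 = 0.47·0.53 = 0.2491
  f_B = 0.58·(1−0.58)^1 = 0.58·0.42 = 0.2436
  f_C = 0.69·(1−0.69)^1 = 0.69·0.31 = 0.2139
Prior × likelihood for each component:
  π_A·f_A = 0.48 × 0.2491 = 0.119568
  π_B·f_B = 0.24 × 0.2436 = 0.058464
  π_C·f_C = 0.28 × 0.2139 = 0.059892
Sum: 0.119568 + 0.058464 + 0.059892 = 0.237924
P(Class C | x) ≈ 0.2517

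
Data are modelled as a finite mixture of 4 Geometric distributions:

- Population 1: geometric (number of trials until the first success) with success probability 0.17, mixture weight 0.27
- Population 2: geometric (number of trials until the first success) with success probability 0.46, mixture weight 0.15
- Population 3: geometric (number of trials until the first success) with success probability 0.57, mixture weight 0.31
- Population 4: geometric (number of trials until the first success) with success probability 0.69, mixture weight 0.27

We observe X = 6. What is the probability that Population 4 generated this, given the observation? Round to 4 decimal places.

By Bayes' theorem, P(k | x) = P(Z=k) f_k(x) / Σ_j P(Z=j) f_j(x).
Geometric probabilities:
  L_1 = 0.17·(1−0.17)^5 = 0.17·0.393904 = 0.0669637
  L_2 = 0.46·(1−0.46)^5 = 0.46·0.0459165 = 0.0211216
  L_3 = 0.57·(1−0.57)^5 = 0.57·0.0147008 = 0.00837948
  L_4 = 0.69·(1−0.69)^5 = 0.69·0.00286292 = 0.00197541
Prior × likelihood for each component:
  P(Z=1)·L_1 = 0.27 × 0.0669637 = 0.0180802
  P(Z=2)·L_2 = 0.15 × 0.0211216 = 0.00316824
  P(Z=3)·L_3 = 0.31 × 0.00837948 = 0.00259764
  P(Z=4)·L_4 = 0.27 × 0.00197541 = 0.000533361
Evidence: 0.0180802 + 0.00316824 + 0.00259764 + 0.000533361 = 0.0243794
Responsibility of Population 4: 0.000533361 / 0.0243794 ≈ 0.0219

0.0219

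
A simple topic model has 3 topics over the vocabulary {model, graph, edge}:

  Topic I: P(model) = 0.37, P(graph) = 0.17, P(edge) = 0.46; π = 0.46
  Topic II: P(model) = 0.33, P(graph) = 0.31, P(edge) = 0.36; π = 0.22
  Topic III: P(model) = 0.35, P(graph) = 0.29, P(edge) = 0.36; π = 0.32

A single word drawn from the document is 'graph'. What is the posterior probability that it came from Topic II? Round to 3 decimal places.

The responsibility of component k is π_k f_k(x) divided by Σ_j π_j f_j(x).
Categorical probabilities:
  p_I = P(graph | comp) = 0.17
  p_II = P(graph | comp) = 0.31
  p_III = P(graph | comp) = 0.29
Weight by the priors:
  π_I·p_I = 0.46 × 0.17 = 0.0782
  π_II·p_II = 0.22 × 0.31 = 0.0682
  π_III·p_III = 0.32 × 0.29 = 0.0928
Evidence: 0.0782 + 0.0682 + 0.0928 = 0.2392
So the posterior for Topic II is 0.0682 / 0.2392 ≈ 0.285.

0.285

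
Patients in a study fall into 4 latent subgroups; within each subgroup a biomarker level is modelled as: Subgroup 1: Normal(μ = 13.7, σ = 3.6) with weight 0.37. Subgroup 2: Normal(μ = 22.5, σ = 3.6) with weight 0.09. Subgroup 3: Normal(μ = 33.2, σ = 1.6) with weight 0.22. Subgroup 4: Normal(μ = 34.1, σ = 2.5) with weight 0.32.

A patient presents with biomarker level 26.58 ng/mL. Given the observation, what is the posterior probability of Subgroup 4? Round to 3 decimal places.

The responsibility of component k is π_k f_k(x) divided by Σ_j π_j f_j(x).
Component likelihoods at x = 26.58 ng/mL:
  f_1 = (1/(3.6·√(2π)))·exp(−(26.58−13.7)²/(2·3.6²)) = 0.110817·exp(-6.40025) = 0.000184084
  f_2 = (1/(3.6·√(2π)))·exp(−(26.58−22.5)²/(2·3.6²)) = 0.110817·exp(-0.64222) = 0.0583034
  f_3 = (1/(1.6·√(2π)))·exp(−(26.58−33.2)²/(2·1.6²)) = 0.249339·exp(-8.55945) = 4.78043e-05
  f_4 = (1/(2.5·√(2π)))·exp(−(26.58−34.1)²/(2·2.5²)) = 0.159577·exp(-4.52403) = 0.00173064
Unnormalised posteriors:
  π_1·f_1 = 0.37 × 0.000184084 = 6.8111e-05
  π_2·f_2 = 0.09 × 0.0583034 = 0.00524731
  π_3·f_3 = 0.22 × 4.78043e-05 = 1.05169e-05
  π_4·f_4 = 0.32 × 0.00173064 = 0.000553806
Sum: 6.8111e-05 + 0.00524731 + 1.05169e-05 + 0.000553806 = 0.00587974
Responsibility of Subgroup 4: 0.000553806 / 0.00587974 ≈ 0.094

0.094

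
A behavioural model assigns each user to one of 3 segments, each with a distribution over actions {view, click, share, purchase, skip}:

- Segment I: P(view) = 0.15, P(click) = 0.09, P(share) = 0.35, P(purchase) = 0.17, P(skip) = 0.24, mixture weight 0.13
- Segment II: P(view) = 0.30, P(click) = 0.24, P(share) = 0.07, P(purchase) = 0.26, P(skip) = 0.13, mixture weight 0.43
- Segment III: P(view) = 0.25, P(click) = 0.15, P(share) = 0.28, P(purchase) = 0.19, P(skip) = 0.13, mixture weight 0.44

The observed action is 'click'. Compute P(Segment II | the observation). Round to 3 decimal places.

0.570

Apply Bayes' rule: the posterior for each component is proportional to its prior times its likelihood at x.
Evaluate each component's likelihood at the observed value:
  f_I = 0.09
  f_II = 0.24
  f_III = 0.15
Unnormalised posteriors:
  P(Z=I)·f_I = 0.13 × 0.09 = 0.0117
  P(Z=II)·f_II = 0.43 × 0.24 = 0.1032
  P(Z=III)·f_III = 0.44 × 0.15 = 0.066
Normaliser: 0.0117 + 0.1032 + 0.066 = 0.1809
Responsibility of Segment II: 0.1032 / 0.1809 ≈ 0.570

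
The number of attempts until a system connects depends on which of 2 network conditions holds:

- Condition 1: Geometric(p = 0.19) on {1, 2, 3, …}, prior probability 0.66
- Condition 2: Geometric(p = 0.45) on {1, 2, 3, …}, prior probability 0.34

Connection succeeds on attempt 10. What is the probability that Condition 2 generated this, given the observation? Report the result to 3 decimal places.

0.036

The responsibility of component k is π_k f_k(x) divided by Σ_j π_j f_j(x).
Evaluate each component's likelihood at the observed value:
  p_1 = 0.19·(1−0.19)^9 = 0.19·0.150095 = 0.028518
  p_2 = 0.45·(1−0.45)^9 = 0.45·0.00460537 = 0.00207241
Weight by the priors:
  π_1·p_1 = 0.66 × 0.028518 = 0.0188219
  π_2·p_2 = 0.34 × 0.00207241 = 0.000704621
Denominator: 0.0188219 + 0.000704621 = 0.0195265
P(Condition 2 | x) ≈ 0.036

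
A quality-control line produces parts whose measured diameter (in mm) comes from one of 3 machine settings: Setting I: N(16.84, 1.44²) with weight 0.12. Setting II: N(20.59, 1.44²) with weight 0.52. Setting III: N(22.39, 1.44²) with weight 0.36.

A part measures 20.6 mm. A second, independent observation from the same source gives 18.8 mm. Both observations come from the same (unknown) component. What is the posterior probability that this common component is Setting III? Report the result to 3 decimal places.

0.030

P(component k | x) = π_k·f_k(x) / marginal(x), where marginal(x) = Σ_j π_j·f_j(x).
Since both observations come from the same component, the likelihood for component k is f_k(x₁)·f_k(x₂).
  f_I = [0.00916345] × [0.109712] = 0.00100534
  f_II = [0.277037] × [0.127942] = 0.0354447
  f_III = [0.127942] × [0.0123853] = 0.00158461
Multiply by the mixture weights:
  π_I·f_I = 0.12 × 0.00100534 = 0.000120641
  π_II·f_II = 0.52 × 0.0354447 = 0.0184313
  π_III·f_III = 0.36 × 0.00158461 = 0.000570458
Evidence: 0.000120641 + 0.0184313 + 0.000570458 = 0.0191224
Responsibility of Setting III: 0.000570458 / 0.0191224 ≈ 0.030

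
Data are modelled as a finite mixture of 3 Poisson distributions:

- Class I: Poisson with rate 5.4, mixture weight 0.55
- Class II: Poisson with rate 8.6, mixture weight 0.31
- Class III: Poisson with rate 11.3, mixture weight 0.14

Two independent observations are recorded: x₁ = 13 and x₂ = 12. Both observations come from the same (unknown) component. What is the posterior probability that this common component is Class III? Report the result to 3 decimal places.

0.651

By Bayes' theorem, P(k | x) = π_k f_k(x) / Σ_j π_j f_j(x).
Since both observations come from the same component, the likelihood for component k is f_k(x₁)·f_k(x₂).
  L_I = [0.00240795] × [0.00579693] = 1.39587e-05
  L_II = [0.0416166] × [0.0629089] = 0.00261806
  L_III = [0.0973222] × [0.111964] = 0.0108965
Weight by the priors:
  π_I·L_I = 0.55 × 1.39587e-05 = 7.67731e-06
  π_II·L_II = 0.31 × 0.00261806 = 0.000811597
  π_III·L_III = 0.14 × 0.0108965 = 0.00152552
Evidence: 7.67731e-06 + 0.000811597 + 0.00152552 = 0.00234479
P(Class III | x₁,x₂) ≈ 0.651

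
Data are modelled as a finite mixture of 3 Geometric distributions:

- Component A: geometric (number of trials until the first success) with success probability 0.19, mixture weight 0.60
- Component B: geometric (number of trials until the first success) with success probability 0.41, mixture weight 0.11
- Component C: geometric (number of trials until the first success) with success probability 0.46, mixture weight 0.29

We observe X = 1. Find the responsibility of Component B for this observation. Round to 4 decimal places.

Posterior ∝ prior × likelihood, so P(k | x) ∝ π_k f_k(x); normalise over all components.
Component likelihoods at x = 1:
  p_A = 0.19
  p_B = 0.41
  p_C = 0.46
Weight by the priors:
  π_A·p_A = 0.60 × 0.19 = 0.114
  π_B·p_B = 0.11 × 0.41 = 0.0451
  π_C·p_C = 0.29 × 0.46 = 0.1334
Evidence: 0.114 + 0.0451 + 0.1334 = 0.2925
P(Component B | 1) = 0.0451 / 0.2925 ≈ 0.1542

0.1542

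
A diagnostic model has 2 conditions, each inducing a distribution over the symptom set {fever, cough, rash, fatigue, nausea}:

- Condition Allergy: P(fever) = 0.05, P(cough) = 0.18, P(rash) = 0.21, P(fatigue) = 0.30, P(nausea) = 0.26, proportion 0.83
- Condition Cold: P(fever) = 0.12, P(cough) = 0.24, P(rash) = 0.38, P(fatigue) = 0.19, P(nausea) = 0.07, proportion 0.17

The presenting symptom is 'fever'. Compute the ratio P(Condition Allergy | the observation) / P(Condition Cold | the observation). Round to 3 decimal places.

Since P(k|x) ∝ π_k f_k(x), the posterior odds are π_i f_i(x) / (π_j f_j(x)).
Categorical probabilities:
  f_Allergy = P(fever | comp) = 0.05
  f_Cold = P(fever | comp) = 0.12
0.0415 / 0.0204 ≈ 2.034

2.034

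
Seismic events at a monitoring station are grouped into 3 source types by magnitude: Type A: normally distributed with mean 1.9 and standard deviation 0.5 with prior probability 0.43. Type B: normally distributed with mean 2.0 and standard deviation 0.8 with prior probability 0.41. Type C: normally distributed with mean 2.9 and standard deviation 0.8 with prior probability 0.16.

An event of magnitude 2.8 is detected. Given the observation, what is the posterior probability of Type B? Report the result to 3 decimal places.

By Bayes' theorem, P(k | x) = w_k f_k(x) / Σ_j w_j f_j(x).
Component likelihoods at x = 2.8:
  L_A = 0.1579
  L_B = 0.302463
  L_C = 0.494797
Prior × likelihood for each component:
  w_A·L_A = 0.43 × 0.1579 = 0.0678971
  w_B·L_B = 0.41 × 0.302463 = 0.12401
  w_C·L_C = 0.16 × 0.494797 = 0.0791675
Normaliser: 0.0678971 + 0.12401 + 0.0791675 = 0.271075
So the posterior for Type B is 0.12401 / 0.271075 ≈ 0.457.

0.457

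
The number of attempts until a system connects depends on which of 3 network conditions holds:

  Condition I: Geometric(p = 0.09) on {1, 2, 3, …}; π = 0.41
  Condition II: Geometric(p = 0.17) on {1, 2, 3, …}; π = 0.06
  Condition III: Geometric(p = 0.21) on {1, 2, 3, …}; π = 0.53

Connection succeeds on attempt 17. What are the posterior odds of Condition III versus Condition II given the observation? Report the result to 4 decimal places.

4.9508

The posterior odds equal the prior odds times the likelihood ratio: (P(Z=i)/P(Z=j))·(f_i(x)/f_j(x)).
Evaluate each component's likelihood at the observed value:
  L_I = 0.09·(1−0.09)^16 = 0.09·0.221137 = 0.0199024
  L_II = 0.17·(1−0.17)^16 = 0.17·0.0507282 = 0.00862379
  L_III = 0.21·(1−0.21)^16 = 0.21·0.0230162 = 0.0048334
0.0025617 / 0.000517428 ≈ 4.9508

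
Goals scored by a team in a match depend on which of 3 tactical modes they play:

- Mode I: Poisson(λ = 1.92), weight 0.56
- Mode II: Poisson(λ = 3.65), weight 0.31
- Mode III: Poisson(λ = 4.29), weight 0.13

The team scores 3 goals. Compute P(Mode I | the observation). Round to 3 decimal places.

Apply Bayes' rule: the posterior for each component is proportional to its prior times its likelihood at x.
Component likelihoods at x = 3 goals:
  L_I = e^(−1.92)·1.92^3/3! = 0.172945
  L_II = e^(−3.65)·3.65^3/3! = 0.210646
  L_III = e^(−4.29)·4.29^3/3! = 0.180342
Prior × likelihood for each component:
  π_I·L_I = 0.56 × 0.172945 = 0.096849
  π_II·L_II = 0.31 × 0.210646 = 0.0653001
  π_III·L_III = 0.13 × 0.180342 = 0.0234445
Normaliser: 0.096849 + 0.0653001 + 0.0234445 = 0.185594
P(Mode I | x) = 0.096849 / 0.185594 ≈ 0.522

0.522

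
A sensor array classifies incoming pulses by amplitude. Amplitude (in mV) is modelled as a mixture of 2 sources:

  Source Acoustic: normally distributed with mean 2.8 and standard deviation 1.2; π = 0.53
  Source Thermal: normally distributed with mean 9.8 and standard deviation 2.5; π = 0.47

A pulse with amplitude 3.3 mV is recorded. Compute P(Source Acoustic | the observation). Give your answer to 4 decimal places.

0.9844

By Bayes' theorem, P(k | x) = P(Z=k) f_k(x) / Σ_j P(Z=j) f_j(x).
Evaluate each component's likelihood at the observed value:
  f_Acoustic = 0.30481
  f_Thermal = 0.00543319
Multiply by the mixture weights:
  P(Z=Acoustic)·f_Acoustic = 0.53 × 0.30481 = 0.161549
  P(Z=Thermal)·f_Thermal = 0.47 × 0.00543319 = 0.0025536
Normaliser: 0.161549 + 0.0025536 = 0.164103
Responsibility of Source Acoustic: 0.161549 / 0.164103 ≈ 0.9844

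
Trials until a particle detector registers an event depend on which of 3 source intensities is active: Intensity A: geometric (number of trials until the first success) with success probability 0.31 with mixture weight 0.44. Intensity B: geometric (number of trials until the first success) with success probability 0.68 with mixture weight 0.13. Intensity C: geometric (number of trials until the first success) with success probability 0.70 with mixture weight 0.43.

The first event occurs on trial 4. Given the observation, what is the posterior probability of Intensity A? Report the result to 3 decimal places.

P(component k | x) = w_k·f_k(x) / marginal(x), where marginal(x) = Σ_j w_j·f_j(x).
Evaluate each component's likelihood at the observed value:
  p_A = 0.31·(1−0.31)^3 = 0.31·0.328509 = 0.101838
  p_B = 0.68·(1−0.68)^3 = 0.68·0.032768 = 0.0222822
  p_C = 0.70·(1−0.70)^3 = 0.70·0.027 = 0.0189
Unnormalised posteriors:
  w_A·p_A = 0.44 × 0.101838 = 0.0448086
  w_B·p_B = 0.13 × 0.0222822 = 0.00289669
  w_C·p_C = 0.43 × 0.0189 = 0.008127
Evidence: 0.0448086 + 0.00289669 + 0.008127 = 0.0558323
P(Intensity A | data) ≈ 0.803

0.803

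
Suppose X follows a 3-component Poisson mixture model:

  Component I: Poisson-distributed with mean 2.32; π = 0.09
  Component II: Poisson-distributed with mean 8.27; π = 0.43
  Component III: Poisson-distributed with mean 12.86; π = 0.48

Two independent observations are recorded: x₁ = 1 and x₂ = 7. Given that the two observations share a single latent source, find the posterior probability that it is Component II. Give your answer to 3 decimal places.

0.457

By Bayes' theorem, P(k | x) = P(Z=k) f_k(x) / Σ_j P(Z=j) f_j(x).
Since both observations come from the same component, the likelihood for component k is f_k(x₁)·f_k(x₂).
  f_I = [0.227995] × [0.00705378] = 0.00160823
  f_II = [0.00211783] × [0.134429] = 0.000284697
  f_III = [3.3436e-05] × [0.0300075] = 1.00333e-06
Prior × likelihood for each component:
  P(Z=I)·f_I = 0.09 × 0.00160823 = 0.00014474
  P(Z=II)·f_II = 0.43 × 0.000284697 = 0.00012242
  P(Z=III)·f_III = 0.48 × 1.00333e-06 = 4.81598e-07
Denominator: 0.00014474 + 0.00012242 + 4.81598e-07 = 0.000267642
Responsibility of Component II: 0.00012242 / 0.000267642 ≈ 0.457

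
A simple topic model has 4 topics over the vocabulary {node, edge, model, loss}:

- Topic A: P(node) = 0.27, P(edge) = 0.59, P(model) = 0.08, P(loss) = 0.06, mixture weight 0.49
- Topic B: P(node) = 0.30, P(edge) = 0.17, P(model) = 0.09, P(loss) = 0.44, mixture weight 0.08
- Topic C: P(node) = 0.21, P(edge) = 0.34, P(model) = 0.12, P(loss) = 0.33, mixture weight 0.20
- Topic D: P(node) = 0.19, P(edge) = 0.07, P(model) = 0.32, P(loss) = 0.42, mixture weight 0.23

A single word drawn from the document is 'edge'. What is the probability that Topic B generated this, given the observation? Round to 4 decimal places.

0.0352

Apply Bayes' rule: the posterior for each component is proportional to its prior times its likelihood at x.
Categorical probabilities:
  f_A = 0.59
  f_B = 0.17
  f_C = 0.34
  f_D = 0.07
Prior × likelihood for each component:
  π_A·f_A = 0.49 × 0.59 = 0.2891
  π_B·f_B = 0.08 × 0.17 = 0.0136
  π_C·f_C = 0.20 × 0.34 = 0.068
  π_D·f_D = 0.23 × 0.07 = 0.0161
Normaliser: 0.2891 + 0.0136 + 0.068 + 0.0161 = 0.3868
Responsibility of Topic B: 0.0136 / 0.3868 ≈ 0.0352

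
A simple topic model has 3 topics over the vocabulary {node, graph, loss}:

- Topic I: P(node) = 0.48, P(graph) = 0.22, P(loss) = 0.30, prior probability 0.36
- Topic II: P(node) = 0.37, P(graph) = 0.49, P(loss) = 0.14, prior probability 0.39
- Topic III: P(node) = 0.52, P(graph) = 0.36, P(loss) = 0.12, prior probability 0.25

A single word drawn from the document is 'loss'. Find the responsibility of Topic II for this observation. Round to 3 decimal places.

P(component k | x) = w_k·f_k(x) / marginal(x), where marginal(x) = Σ_j w_j·f_j(x).
Evaluate each component's likelihood at the observed value:
  p_I = P(loss | comp) = 0.30
  p_II = P(loss | comp) = 0.14
  p_III = P(loss | comp) = 0.12
Prior × likelihood for each component:
  w_I·p_I = 0.36 × 0.3 = 0.108
  w_II·p_II = 0.39 × 0.14 = 0.0546
  w_III·p_III = 0.25 × 0.12 = 0.03
Marginal: 0.108 + 0.0546 + 0.03 = 0.1926
P(Topic II | x) = 0.0546 / 0.1926 ≈ 0.283

0.283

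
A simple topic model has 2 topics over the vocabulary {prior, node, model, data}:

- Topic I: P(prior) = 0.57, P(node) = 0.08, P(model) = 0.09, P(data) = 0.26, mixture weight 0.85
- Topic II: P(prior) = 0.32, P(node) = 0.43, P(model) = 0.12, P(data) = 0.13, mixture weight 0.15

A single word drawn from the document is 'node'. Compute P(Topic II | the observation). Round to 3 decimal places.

0.487

The responsibility of component k is P(Z=k) f_k(x) divided by Σ_j P(Z=j) f_j(x).
Evaluate each component's likelihood at the observed value:
  L_I = P(node | comp) = 0.08
  L_II = P(node | comp) = 0.43
Weight by the priors:
  P(Z=I)·L_I = 0.85 × 0.08 = 0.068
  P(Z=II)·L_II = 0.15 × 0.43 = 0.0645
Marginal: 0.068 + 0.0645 = 0.1325
P(Topic II | 'node') ≈ 0.487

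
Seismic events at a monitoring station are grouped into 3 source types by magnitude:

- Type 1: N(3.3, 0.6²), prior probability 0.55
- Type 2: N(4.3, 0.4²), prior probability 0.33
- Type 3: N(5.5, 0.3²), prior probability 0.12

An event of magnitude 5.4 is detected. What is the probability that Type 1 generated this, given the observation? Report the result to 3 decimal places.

Posterior ∝ prior × likelihood, so P(k | x) ∝ π_k f_k(x); normalise over all components.
Evaluate each component's likelihood at the observed value:
  L_1 = (1/(0.6·√(2π)))·exp(−(5.4−3.3)²/(2·0.6²)) = 0.664904·exp(-6.12500) = 0.00145447
  L_2 = (1/(0.4·√(2π)))·exp(−(5.4−4.3)²/(2·0.4²)) = 0.997356·exp(-3.78125) = 0.0227339
  L_3 = (1/(0.3·√(2π)))·exp(−(5.4−5.5)²/(2·0.3²)) = 1.329808·exp(-0.05556) = 1.25794
Unnormalised posteriors:
  π_1·L_1 = 0.55 × 0.00145447 = 0.000799959
  π_2·L_2 = 0.33 × 0.0227339 = 0.00750219
  π_3·L_3 = 0.12 × 1.25794 = 0.150953
Denominator: 0.000799959 + 0.00750219 + 0.150953 = 0.159255
P(Type 1 | data) = 0.000799959 / 0.159255 ≈ 0.005

0.005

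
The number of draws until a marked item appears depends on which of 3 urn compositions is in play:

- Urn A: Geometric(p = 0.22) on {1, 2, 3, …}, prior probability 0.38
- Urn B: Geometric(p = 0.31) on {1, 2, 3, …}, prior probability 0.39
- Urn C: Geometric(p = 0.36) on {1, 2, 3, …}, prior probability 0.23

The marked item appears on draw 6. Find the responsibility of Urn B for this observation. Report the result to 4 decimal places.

Apply Bayes' rule: the posterior for each component is proportional to its prior times its likelihood at x.
Evaluate each component's likelihood at the observed value:
  f_A = 0.22·(1−0.22)^5 = 0.22·0.288717 = 0.0635178
  f_B = 0.31·(1−0.31)^5 = 0.31·0.156403 = 0.048485
  f_C = 0.36·(1−0.36)^5 = 0.36·0.107374 = 0.0386547
Unnormalised posteriors:
  w_A·f_A = 0.38 × 0.0635178 = 0.0241368
  w_B·f_B = 0.39 × 0.048485 = 0.0189091
  w_C·f_C = 0.23 × 0.0386547 = 0.00889058
Denominator: 0.0241368 + 0.0189091 + 0.00889058 = 0.0519365
So the posterior for Urn B is 0.0189091 / 0.0519365 ≈ 0.3641.

0.3641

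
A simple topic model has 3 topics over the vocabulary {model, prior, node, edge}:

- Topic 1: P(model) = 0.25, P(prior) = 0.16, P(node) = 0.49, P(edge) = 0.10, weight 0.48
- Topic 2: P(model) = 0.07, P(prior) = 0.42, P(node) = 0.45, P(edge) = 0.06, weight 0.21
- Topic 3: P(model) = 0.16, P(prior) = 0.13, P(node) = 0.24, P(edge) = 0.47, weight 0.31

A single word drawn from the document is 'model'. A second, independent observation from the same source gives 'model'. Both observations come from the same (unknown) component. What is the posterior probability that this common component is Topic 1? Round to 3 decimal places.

0.770

P(component k | x) = π_k·f_k(x) / marginal(x), where marginal(x) = Σ_j π_j·f_j(x).
Since both observations come from the same component, the likelihood for component k is f_k(x₁)·f_k(x₂).
  L_1 = [P(model | comp) = 0.25] × [0.25] = 0.0625
  L_2 = [P(model | comp) = 0.07] × [0.07] = 0.0049
  L_3 = [P(model | comp) = 0.16] × [0.16] = 0.0256
Weight by the priors:
  π_1·L_1 = 0.48 × 0.0625 = 0.03
  π_2·L_2 = 0.21 × 0.0049 = 0.001029
  π_3·L_3 = 0.31 × 0.0256 = 0.007936
Marginal: 0.03 + 0.001029 + 0.007936 = 0.038965
P(Topic 1 | x₁,x₂) ≈ 0.770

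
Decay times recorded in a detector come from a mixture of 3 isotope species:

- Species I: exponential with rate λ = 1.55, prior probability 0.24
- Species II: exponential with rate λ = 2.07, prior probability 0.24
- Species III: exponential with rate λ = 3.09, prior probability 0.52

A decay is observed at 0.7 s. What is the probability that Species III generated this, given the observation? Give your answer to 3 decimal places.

P(component k | x) = P(Z=k)·f_k(x) / marginal(x), where marginal(x) = Σ_j P(Z=j)·f_j(x).
Evaluate each component's likelihood at the observed value:
  L_I = 0.523748
  L_II = 0.486046
  L_III = 0.355287
Prior × likelihood for each component:
  P(Z=I)·L_I = 0.24 × 0.523748 = 0.125699
  P(Z=II)·L_II = 0.24 × 0.486046 = 0.116651
  P(Z=III)·L_III = 0.52 × 0.355287 = 0.184749
Sum: 0.125699 + 0.116651 + 0.184749 = 0.4271
P(Species III | data) = 0.184749 / 0.4271 ≈ 0.433

0.433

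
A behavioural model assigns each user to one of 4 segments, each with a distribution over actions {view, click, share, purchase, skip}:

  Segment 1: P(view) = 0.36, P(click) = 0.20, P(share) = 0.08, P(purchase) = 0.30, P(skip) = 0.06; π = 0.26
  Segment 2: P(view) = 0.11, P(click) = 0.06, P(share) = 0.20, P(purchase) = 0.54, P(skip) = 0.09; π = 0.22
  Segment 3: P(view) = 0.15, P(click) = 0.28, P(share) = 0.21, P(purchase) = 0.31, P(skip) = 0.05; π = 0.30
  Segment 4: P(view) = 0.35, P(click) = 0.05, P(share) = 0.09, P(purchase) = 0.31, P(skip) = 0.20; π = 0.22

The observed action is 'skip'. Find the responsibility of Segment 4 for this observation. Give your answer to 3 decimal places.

Apply Bayes' rule: the posterior for each component is proportional to its prior times its likelihood at x.
Component likelihoods at x = 'skip':
  L_1 = 0.06
  L_2 = 0.09
  L_3 = 0.05
  L_4 = 0.2
Prior × likelihood for each component:
  P(Z=1)·L_1 = 0.26 × 0.06 = 0.0156
  P(Z=2)·L_2 = 0.22 × 0.09 = 0.0198
  P(Z=3)·L_3 = 0.30 × 0.05 = 0.015
  P(Z=4)·L_4 = 0.22 × 0.2 = 0.044
Marginal: 0.0156 + 0.0198 + 0.015 + 0.044 = 0.0944
Responsibility of Segment 4: 0.044 / 0.0944 ≈ 0.466

0.466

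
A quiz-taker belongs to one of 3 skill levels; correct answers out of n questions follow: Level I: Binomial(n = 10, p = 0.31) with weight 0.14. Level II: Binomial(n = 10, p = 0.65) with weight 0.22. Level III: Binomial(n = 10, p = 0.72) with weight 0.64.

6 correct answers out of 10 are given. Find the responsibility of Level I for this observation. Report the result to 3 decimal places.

0.034

Posterior ∝ prior × likelihood, so P(k | x) ∝ P(Z=k) f_k(x); normalise over all components.
Component likelihoods at x = 6 correct answers out of 10:
  p_I = 0.042246
  p_II = 0.237668
  p_III = 0.179823
Weight by the priors:
  P(Z=I)·p_I = 0.14 × 0.042246 = 0.00591444
  P(Z=II)·p_II = 0.22 × 0.237668 = 0.0522871
  P(Z=III)·p_III = 0.64 × 0.179823 = 0.115087
Sum: 0.00591444 + 0.0522871 + 0.115087 = 0.173289
P(Level I | the observation) ≈ 0.034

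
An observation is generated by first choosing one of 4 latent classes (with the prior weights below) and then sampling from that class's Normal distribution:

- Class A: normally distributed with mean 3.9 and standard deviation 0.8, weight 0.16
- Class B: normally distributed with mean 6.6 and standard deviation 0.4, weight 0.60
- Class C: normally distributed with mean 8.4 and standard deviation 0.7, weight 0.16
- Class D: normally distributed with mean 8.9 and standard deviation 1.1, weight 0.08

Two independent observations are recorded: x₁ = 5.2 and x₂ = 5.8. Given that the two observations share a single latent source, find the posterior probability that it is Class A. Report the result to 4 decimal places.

0.7812

Apply Bayes' rule: the posterior for each component is proportional to its prior times its likelihood at x.
Since both observations come from the same component, the likelihood for component k is f_k(x₁)·f_k(x₂).
  L_A = [(1/(0.8·√(2π)))·exp(−(5.2−3.9)²/(2·0.8²)) = 0.498678·exp(-1.32031) = 0.133173] × [0.0297149] = 0.00395721
  L_B = [(1/(0.4·√(2π)))·exp(−(5.2−6.6)²/(2·0.4²)) = 0.997356·exp(-6.12500) = 0.00218171] × [0.134977] = 0.000294481
  L_C = [(1/(0.7·√(2π)))·exp(−(5.2−8.4)²/(2·0.7²)) = 0.569918·exp(-10.44898) = 1.6515e-05] × [0.000575528] = 9.50483e-09
  L_D = [(1/(1.1·√(2π)))·exp(−(5.2−8.9)²/(2·1.1²)) = 0.362675·exp(-5.65702) = 0.00126678] × [0.00683757] = 8.66173e-06
Unnormalised posteriors:
  w_A·L_A = 0.16 × 0.00395721 = 0.000633154
  w_B·L_B = 0.60 × 0.000294481 = 0.000176689
  w_C·L_C = 0.16 × 9.50483e-09 = 1.52077e-09
  w_D·L_D = 0.08 × 8.66173e-06 = 6.92938e-07
Evidence: 0.000633154 + 0.000176689 + 1.52077e-09 + 6.92938e-07 = 0.000810537
So the posterior for Class A is 0.000633154 / 0.000810537 ≈ 0.7812.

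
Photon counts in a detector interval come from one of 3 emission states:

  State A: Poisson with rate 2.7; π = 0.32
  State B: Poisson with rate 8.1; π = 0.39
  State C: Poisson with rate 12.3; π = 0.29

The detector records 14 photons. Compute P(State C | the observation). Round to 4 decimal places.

Apply Bayes' rule: the posterior for each component is proportional to its prior times its likelihood at x.
Evaluate each component's likelihood at the observed value:
  L_A = e^(−2.7)·2.7^14/14! = 8.43508e-07
  L_B = e^(−8.1)·8.1^14/14! = 0.018222
  L_C = e^(−12.3)·12.3^14/14! = 0.0947199
Weight by the priors:
  P(Z=A)·L_A = 0.32 × 8.43508e-07 = 2.69923e-07
  P(Z=B)·L_B = 0.39 × 0.018222 = 0.00710659
  P(Z=C)·L_C = 0.29 × 0.0947199 = 0.0274688
Denominator: 2.69923e-07 + 0.00710659 + 0.0274688 = 0.0345756
So the posterior for State C is 0.0274688 / 0.0345756 ≈ 0.7945.

0.7945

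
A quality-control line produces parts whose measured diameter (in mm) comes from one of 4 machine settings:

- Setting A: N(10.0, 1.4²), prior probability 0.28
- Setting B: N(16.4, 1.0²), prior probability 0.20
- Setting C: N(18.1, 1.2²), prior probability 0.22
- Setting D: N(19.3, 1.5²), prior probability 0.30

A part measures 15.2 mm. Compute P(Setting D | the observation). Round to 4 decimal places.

Posterior ∝ prior × likelihood, so P(k | x) ∝ w_k f_k(x); normalise over all components.
Component likelihoods at x = 15.2 mm:
  p_A = 0.000287764
  p_B = 0.194186
  p_C = 0.0179279
  p_D = 0.00634582
Unnormalised posteriors:
  w_A·p_A = 0.28 × 0.000287764 = 8.05739e-05
  w_B·p_B = 0.20 × 0.194186 = 0.0388372
  w_C·p_C = 0.22 × 0.0179279 = 0.00394413
  w_D·p_D = 0.30 × 0.00634582 = 0.00190375
Sum: 8.05739e-05 + 0.0388372 + 0.00394413 + 0.00190375 = 0.0447657
P(Setting D | the observation) = 0.00190375 / 0.0447657 ≈ 0.0425

0.0425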